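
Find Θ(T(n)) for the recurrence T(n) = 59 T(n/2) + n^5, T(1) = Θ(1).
T(n) = Θ(n^(log_2 59))

Master theorem: compare f(n) = n^5 to n^(log_2 59) where log_2 59 ≈ 5.883. Since 5 < log_2 59, we have f(n) = O(n^(log_2 59 − ε)) for some ε > 0 — Case 1. Hence T(n) = Θ(n^(log_2 59)).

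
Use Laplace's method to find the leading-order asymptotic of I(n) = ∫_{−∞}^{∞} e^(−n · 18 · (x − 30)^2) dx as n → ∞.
I(n) = sqrt(π/(18n))

Here φ(x) = 18 · (x − 30)^2 has its unique minimum at x* = 30 with φ(x*) = 0 and φ''(x*) = 36. Laplace's method gives
  I(n) ~ e^(−n φ(x*)) · sqrt(2π / (n · φ''(x*))) = sqrt(2π / (36n)) = sqrt(π/(18n)).
This is exact: substituting u = (x − 30)·sqrt(18n) gives I(n) = (1/sqrt(18n)) ∫_{−∞}^{∞} e^(−u^2) du = sqrt(π/(18n)).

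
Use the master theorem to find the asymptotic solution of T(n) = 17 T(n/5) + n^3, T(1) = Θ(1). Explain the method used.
T(n) = Θ(n^3)

log_5 17 ≈ 1.760. f(n) = n^3 dominates n^(log_5 17) since 3 > 1.760, and the regularity condition a·f(n/b) = 17·(n/5)^3 = (17/125)·n^3 ≤ c·f(n) holds with c = 17/125 ≈ 0.136 < 1. So this is Case 3: T(n) = Θ(f(n)) = Θ(n^3).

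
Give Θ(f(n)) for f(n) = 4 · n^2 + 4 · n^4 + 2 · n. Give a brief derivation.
f(n) ∈ Θ(n^4)

Compare the terms by growth order. For large n, n^a · (log n)^b dominates n^a' · (log n)^b' iff a > a', or (a = a' and b > b'). Ranking the 3 terms shows the dominant one is 4 · n^4. Hence f(n) ∈ Θ(n^4).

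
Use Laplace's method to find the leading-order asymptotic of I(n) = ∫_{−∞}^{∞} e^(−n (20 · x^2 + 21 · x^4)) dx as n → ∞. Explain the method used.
I(n) ~ sqrt(π/(20n))

φ(x) = 20 · x^2 + 21 · x^4 has its unique global minimum at x* = 0 (since φ'(x) = 40x + 84x^3 = 0 only at x = 0 for real x with both coefficients positive, and φ → ∞ as |x| → ∞). At x* = 0, φ(0) = 0 and φ''(0) = 40. Laplace's method then gives
  I(n) ~ sqrt(2π / (n · φ''(0))) · e^(−n φ(0)) = sqrt(2π / (40n)) = sqrt(π/(20n)).
The 21 · x^4 term contributes only at subleading order (an O(1/n) relative correction).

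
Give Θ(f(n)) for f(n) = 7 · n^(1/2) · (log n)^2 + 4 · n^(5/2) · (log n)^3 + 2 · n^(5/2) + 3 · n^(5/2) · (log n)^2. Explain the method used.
f(n) ∈ Θ(n^(5/2) · (log n)^3)

Compare the terms by growth order. For large n, n^a · (log n)^b dominates n^a' · (log n)^b' iff a > a', or (a = a' and b > b'). Ranking the 4 terms shows the dominant one is 4 · n^(5/2) · (log n)^3. Hence f(n) ∈ Θ(n^(5/2) · (log n)^3).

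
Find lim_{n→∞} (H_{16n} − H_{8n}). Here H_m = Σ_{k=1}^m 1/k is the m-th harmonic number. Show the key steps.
lim = ln(16/8) = ln 2

Euler-Maclaurin gives H_m = ln m + γ + 1/(2m) + O(1/m^2). The γ and O(1/m) terms cancel in the difference:
  H_{16n} − H_{8n} = ln(16n) − ln(8n) + O(1/n) = ln(16/8) + O(1/n).
Hence the limit is ln(16/8) = ln 2.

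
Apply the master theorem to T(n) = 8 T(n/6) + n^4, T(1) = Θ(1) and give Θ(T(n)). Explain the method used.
T(n) = Θ(n^4)

log_6 8 ≈ 1.161. f(n) = n^4 dominates n^(log_6 8) since 4 > 1.161, and the regularity condition a·f(n/b) = 8·(n/6)^4 = (8/1296)·n^4 ≤ c·f(n) holds with c = 8/1296 ≈ 0.00617 < 1. So this is Case 3: T(n) = Θ(f(n)) = Θ(n^4).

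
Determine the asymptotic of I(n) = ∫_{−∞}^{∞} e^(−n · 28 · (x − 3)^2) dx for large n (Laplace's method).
I(n) = sqrt(π/(28n))

Here φ(x) = 28 · (x − 3)^2 has its unique minimum at x* = 3 with φ(x*) = 0 and φ''(x*) = 56. Laplace's method gives
  I(n) ~ e^(−n φ(x*)) · sqrt(2π / (n · φ''(x*))) = sqrt(2π / (56n)) = sqrt(π/(28n)).
This is exact: substituting u = (x − 3)·sqrt(28n) gives I(n) = (1/sqrt(28n)) ∫_{−∞}^{∞} e^(−u^2) du = sqrt(π/(28n)).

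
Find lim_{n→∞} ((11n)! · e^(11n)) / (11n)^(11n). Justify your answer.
lim = ∞

Stirling: (11n)! ~ sqrt(2π·11n) · (11n/e)^(11n). Hence
  (11n)! · e^(11n) / (11n)^(11n) ~ sqrt(2π·11n) = sqrt(2π·11) · sqrt(n) → ∞.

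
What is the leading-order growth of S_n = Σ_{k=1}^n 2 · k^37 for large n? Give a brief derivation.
S_n ~ n^38 / 19

By integral comparison (Euler-Maclaurin), Σ_{k=1}^n 2 · k^37 = 2 · ∫_0^n x^37 dx + O(n^37) = 2 · n^38/38 = n^38 / 19 + O(n^37). (Equivalently, Faulhaber's formula gives the same leading term.)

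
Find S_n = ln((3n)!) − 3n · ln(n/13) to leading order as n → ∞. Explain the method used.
S_n ~ 3n · (ln 39 − 1) + O(ln n)

Stirling: ln((3n)!) = 3n ln(3n) − 3n + O(ln n).
  S_n = 3n ln(3n) − 3n − 3n ln(n/13) + O(ln n)
      = 3n ln(3n) − 3n ln n + 3n ln 13 − 3n + O(ln n)
      = 3n ln 3 + 3n ln 13 − 3n + O(ln n)
      = 3n (ln 39 − 1) + O(ln n).
Numerically ln(39) − 1 ≈ 2.6636.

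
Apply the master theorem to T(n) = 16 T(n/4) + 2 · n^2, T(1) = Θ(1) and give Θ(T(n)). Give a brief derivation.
T(n) = Θ(n^2 log n)

log_4 16 = 2, and f(n) = 2 · n^2 = Θ(n^(log_4 16)). This is Case 2 of the master theorem: T(n) = Θ(f(n) · log n) = Θ(n^2 log n).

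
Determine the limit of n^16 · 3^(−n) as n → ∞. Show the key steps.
lim = 0

Exponentials with base > 1 dominate every fixed polynomial: for any fixed c, n^c / 3^n → 0 as n → ∞ (e.g. by the ratio test, or by writing 3^n = e^(n ln 3) and noting e^(n ln 3) / n^c → ∞). Hence n^16 · 3^(−n) = n^16 / 3^n → 0.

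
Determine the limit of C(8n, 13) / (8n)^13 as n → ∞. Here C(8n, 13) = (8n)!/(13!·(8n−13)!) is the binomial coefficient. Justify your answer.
lim = 1/13! = 1/6227020800

With N = 8n → ∞: C(N, 13) / N^13 = [N(N−1)…(N−12)] / (13! · N^13) = (1/13!) · 1 · (1 − 1/(8n)) · … · (1 − 12/(8n)). Each factor → 1 as N → ∞, so the limit is 1/13! = 1/6227020800.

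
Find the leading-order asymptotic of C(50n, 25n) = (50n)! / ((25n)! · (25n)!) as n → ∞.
C(50n, 25n) ~ (4)^(25n) · sqrt(1/(π·25n))

Write N = 25n. Apply Stirling to each factorial:
  (2N)! ~ sqrt(2π·2N) · (2N/e)^(2N),
  N! ~ sqrt(2π N) · (N/e)^N,
  (1N)! ~ sqrt(2π·1N) · (1N/e)^(1N).
The exponential factors combine to (2N)^(2N) / (N^N · (1N)^(1N)) = 2^(2N)/1^(1N) = (2^2/1^1)^N = (4)^N.
The square-root prefactors combine to sqrt(2π·2N) / (sqrt(2π N)·sqrt(2π·1N)) = sqrt(2 / (2π·1·N)) = sqrt(1/(π·25n)).
Substituting N = 25n: C(50n, 25n) ~ (4)^(25n) · sqrt(1/(π·25n)).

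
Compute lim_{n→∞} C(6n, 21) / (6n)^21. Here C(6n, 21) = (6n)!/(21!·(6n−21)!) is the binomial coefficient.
lim = 1/21! = 1/51090942171709440000

With N = 6n → ∞: C(N, 21) / N^21 = [N(N−1)…(N−20)] / (21! · N^21) = (1/21!) · 1 · (1 − 1/(6n)) · … · (1 − 20/(6n)). Each factor → 1 as N → ∞, so the limit is 1/21! = 1/51090942171709440000.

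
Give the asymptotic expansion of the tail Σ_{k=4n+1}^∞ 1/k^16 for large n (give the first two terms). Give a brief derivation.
Σ_{k>4n} 1/k^16 = 1/(15 · (4n)^15) − 1/(2 · (4n)^16) + O(1/(4n)^17)

Compare to the integral: ∫_{4n}^∞ x^(−16) dx = [−x^(−15)/15]_{4n}^∞ = 1/((16−1)·(4n)^15). The Euler-Maclaurin correction adds −f(4n)/2 = −1/(2·(4n)^16). Euler-Maclaurin then gives
  Σ_{k>4n} 1/k^16 = ∫_{4n}^∞ dx/x^16 − 1/(2·(4n)^16) + O(1/(4n)^17).
(Equivalently this is ζ(16) − Σ_{k≤4n} 1/k^16.)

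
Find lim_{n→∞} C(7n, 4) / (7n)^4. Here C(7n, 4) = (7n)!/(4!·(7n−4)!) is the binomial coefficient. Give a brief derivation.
lim = 1/4! = 1/24

With N = 7n → ∞: C(N, 4) / N^4 = [N(N−1)…(N−3)] / (4! · N^4) = (1/4!) · 1 · (1 − 1/(7n)) · (1 − 2/(7n)) · (1 − 3/(7n)). Each factor → 1 as N → ∞, so the limit is 1/4! = 1/24.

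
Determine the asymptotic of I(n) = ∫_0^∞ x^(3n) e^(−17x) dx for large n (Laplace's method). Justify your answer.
I(n) ~ (sqrt(2π·3n) / 17) · (3n/(17e))^(3n)

Write the integrand as exp(3n ln x − 17x) and set f(x) = 3n ln x − 17x. Then f'(x) = 3n/x − 17 = 0 at x* = 3n/17, and f''(x*) = −3n/x*^2 = −17^2/(3n). Laplace's method (interior maximum) gives
  I(n) ~ e^(f(x*)) · sqrt(2π / |f''(x*)|)
        = exp(3n ln(3n/17) − 3n) · sqrt(2π · 3n / 17^2)
        = (3n/17)^(3n) e^(−3n) · sqrt(2π·3n) / 17
        = (sqrt(2π·3n) / 17) · (3n/(17e))^(3n).
This matches Γ(3n+1)/17^(3n+1) with Stirling applied to Γ.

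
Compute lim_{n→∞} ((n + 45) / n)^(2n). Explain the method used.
lim = e^90

Rewrite as (1 + 45/n)^(2n). By the standard limit (1 + x/n)^n → e^x, we have (1 + 45/n)^n → e^45, and raising to the 2nd power gives e^90.
More precisely, ln[(1 + 45/n)^(2n)] = 2n · ln(1 + 45/n) = 2n · (45/n + O(1/n^2)) = 90 + O(1/n) → 90.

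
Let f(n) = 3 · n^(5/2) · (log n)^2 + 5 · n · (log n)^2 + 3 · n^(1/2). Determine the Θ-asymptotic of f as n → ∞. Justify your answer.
f(n) ∈ Θ(n^(5/2) · (log n)^2)

Compare the terms by growth order. For large n, n^a · (log n)^b dominates n^a' · (log n)^b' iff a > a', or (a = a' and b > b'). Ranking the 3 terms shows the dominant one is 3 · n^(5/2) · (log n)^2. Hence f(n) ∈ Θ(n^(5/2) · (log n)^2).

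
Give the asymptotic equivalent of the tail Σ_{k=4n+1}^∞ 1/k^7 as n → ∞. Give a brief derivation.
Σ_{k>4n} 1/k^7 ~ 1/(6 · (4n)^6)

Compare to the integral: ∫_{4n}^∞ x^(−7) dx = [−x^(−6)/6]_{4n}^∞ = 1/((7−1)·(4n)^6). Euler-Maclaurin then gives
  Σ_{k>4n} 1/k^7 = ∫_{4n}^∞ dx/x^7 − 1/(2·(4n)^7) + O(1/(4n)^8).
(Equivalently this is ζ(7) − Σ_{k≤4n} 1/k^7.)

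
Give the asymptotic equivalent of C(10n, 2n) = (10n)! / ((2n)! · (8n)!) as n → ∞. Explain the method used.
C(10n, 2n) ~ (3125/256)^(2n) · sqrt(5/(8π·2n))

Write N = 2n. Apply Stirling to each factorial:
  (5N)! ~ sqrt(2π·5N) · (5N/e)^(5N),
  N! ~ sqrt(2π N) · (N/e)^N,
  (4N)! ~ sqrt(2π·4N) · (4N/e)^(4N).
The exponential factors combine to (5N)^(5N) / (N^N · (4N)^(4N)) = 5^(5N)/4^(4N) = (5^5/4^4)^N = (3125/256)^N.
The square-root prefactors combine to sqrt(2π·5N) / (sqrt(2π N)·sqrt(2π·4N)) = sqrt(5 / (2π·4·N)) = sqrt(5/(8π·2n)).
Substituting N = 2n: C(10n, 2n) ~ (3125/256)^(2n) · sqrt(5/(8π·2n)).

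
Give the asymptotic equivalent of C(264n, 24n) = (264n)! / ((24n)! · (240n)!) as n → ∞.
C(264n, 24n) ~ (285311670611/10000000000)^(24n) · sqrt(11/(20π·24n))

Write N = 24n. Apply Stirling to each factorial:
  (11N)! ~ sqrt(2π·11N) · (11N/e)^(11N),
  N! ~ sqrt(2π N) · (N/e)^N,
  (10N)! ~ sqrt(2π·10N) · (10N/e)^(10N).
The exponential factors combine to (11N)^(11N) / (N^N · (10N)^(10N)) = 11^(11N)/10^(10N) = (11^11/10^10)^N = (285311670611/10000000000)^N.
The square-root prefactors combine to sqrt(2π·11N) / (sqrt(2π N)·sqrt(2π·10N)) = sqrt(11 / (2π·10·N)) = sqrt(11/(20π·24n)).
Substituting N = 24n: C(264n, 24n) ~ (285311670611/10000000000)^(24n) · sqrt(11/(20π·24n)).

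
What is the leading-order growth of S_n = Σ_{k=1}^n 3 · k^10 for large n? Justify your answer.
S_n ~ 3 · n^11 / 11

By integral comparison (Euler-Maclaurin), Σ_{k=1}^n 3 · k^10 = 3 · ∫_0^n x^10 dx + O(n^10) = 3 · n^11/11 + O(n^10). (Equivalently, Faulhaber's formula gives the same leading term.)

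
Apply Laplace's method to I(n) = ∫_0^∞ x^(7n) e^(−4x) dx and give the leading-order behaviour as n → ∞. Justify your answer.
I(n) ~ (sqrt(2π·7n) / 4) · (7n/(4e))^(7n)

Write the integrand as exp(7n ln x − 4x) and set f(x) = 7n ln x − 4x. Then f'(x) = 7n/x − 4 = 0 at x* = 7n/4, and f''(x*) = −7n/x*^2 = −4^2/(7n). Laplace's method (interior maximum) gives
  I(n) ~ e^(f(x*)) · sqrt(2π / |f''(x*)|)
        = exp(7n ln(7n/4) − 7n) · sqrt(2π · 7n / 4^2)
        = (7n/4)^(7n) e^(−7n) · sqrt(2π·7n) / 4
        = (sqrt(2π·7n) / 4) · (7n/(4e))^(7n).
This matches Γ(7n+1)/4^(7n+1) with Stirling applied to Γ.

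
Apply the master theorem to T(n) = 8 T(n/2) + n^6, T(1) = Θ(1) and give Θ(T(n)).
T(n) = Θ(n^6)

log_2 8 ≈ 3.000. f(n) = n^6 dominates n^(log_2 8) since 6 > 3.000, and the regularity condition a·f(n/b) = 8·(n/2)^6 = (8/64)·n^6 ≤ c·f(n) holds with c = 8/64 ≈ 0.125 < 1. So this is Case 3: T(n) = Θ(f(n)) = Θ(n^6).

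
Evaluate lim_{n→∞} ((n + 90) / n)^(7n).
lim = e^630

Rewrite as (1 + 90/n)^(7n). By the standard limit (1 + x/n)^n → e^x, we have (1 + 90/n)^n → e^90, and raising to the 7th power gives e^630.
More precisely, ln[(1 + 90/n)^(7n)] = 7n · ln(1 + 90/n) = 7n · (90/n + O(1/n^2)) = 630 + O(1/n) → 630.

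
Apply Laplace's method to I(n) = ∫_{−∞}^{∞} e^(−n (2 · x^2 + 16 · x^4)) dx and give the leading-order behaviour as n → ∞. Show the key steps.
I(n) ~ sqrt(π/(2n))

φ(x) = 2 · x^2 + 16 · x^4 has its unique global minimum at x* = 0 (since φ'(x) = 4x + 64x^3 = 0 only at x = 0 for real x with both coefficients positive, and φ → ∞ as |x| → ∞). At x* = 0, φ(0) = 0 and φ''(0) = 4. Laplace's method then gives
  I(n) ~ sqrt(2π / (n · φ''(0))) · e^(−n φ(0)) = sqrt(2π / (4n)) = sqrt(π/(2n)).
The 16 · x^4 term contributes only at subleading order (an O(1/n) relative correction).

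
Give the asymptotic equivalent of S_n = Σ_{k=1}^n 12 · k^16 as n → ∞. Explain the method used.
S_n ~ 12 · n^17 / 17

By integral comparison (Euler-Maclaurin), Σ_{k=1}^n 12 · k^16 = 12 · ∫_0^n x^16 dx + O(n^16) = 12 · n^17/17 + O(n^16). (Equivalently, Faulhaber's formula gives the same leading term.)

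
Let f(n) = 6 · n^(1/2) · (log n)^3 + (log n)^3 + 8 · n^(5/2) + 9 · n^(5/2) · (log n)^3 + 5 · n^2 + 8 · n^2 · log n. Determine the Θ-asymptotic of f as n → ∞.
f(n) ∈ Θ(n^(5/2) · (log n)^3)

Compare the terms by growth order. For large n, n^a · (log n)^b dominates n^a' · (log n)^b' iff a > a', or (a = a' and b > b'). Ranking the 6 terms shows the dominant one is 9 · n^(5/2) · (log n)^3. Hence f(n) ∈ Θ(n^(5/2) · (log n)^3).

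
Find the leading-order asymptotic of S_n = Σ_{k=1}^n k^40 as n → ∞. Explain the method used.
S_n ~ n^41 / 41

By integral comparison (Euler-Maclaurin), Σ_{k=1}^n k^40 = ∫_0^n x^40 dx + O(n^40) = n^41/41 + O(n^40). (Equivalently, Faulhaber's formula gives the same leading term.)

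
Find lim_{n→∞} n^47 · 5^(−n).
lim = 0

Exponentials with base > 1 dominate every fixed polynomial: for any fixed c, n^c / 5^n → 0 as n → ∞ (e.g. by the ratio test, or by writing 5^n = e^(n ln 5) and noting e^(n ln 5) / n^c → ∞). Hence n^47 · 5^(−n) = n^47 / 5^n → 0.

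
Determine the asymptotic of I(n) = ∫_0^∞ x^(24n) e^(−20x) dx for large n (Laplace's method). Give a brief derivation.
I(n) ~ (sqrt(2π·24n) / 20) · (24n/(20e))^(24n)

Write the integrand as exp(24n ln x − 20x) and set f(x) = 24n ln x − 20x. Then f'(x) = 24n/x − 20 = 0 at x* = 24n/20, and f''(x*) = −24n/x*^2 = −20^2/(24n). Laplace's method (interior maximum) gives
  I(n) ~ e^(f(x*)) · sqrt(2π / |f''(x*)|)
        = exp(24n ln(24n/20) − 24n) · sqrt(2π · 24n / 20^2)
        = (24n/20)^(24n) e^(−24n) · sqrt(2π·24n) / 20
        = (sqrt(2π·24n) / 20) · (24n/(20e))^(24n).
This matches Γ(24n+1)/20^(24n+1) with Stirling applied to Γ.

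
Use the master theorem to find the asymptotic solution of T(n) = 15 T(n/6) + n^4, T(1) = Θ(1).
T(n) = Θ(n^4)

log_6 15 ≈ 1.511. f(n) = n^4 dominates n^(log_6 15) since 4 > 1.511, and the regularity condition a·f(n/b) = 15·(n/6)^4 = (15/1296)·n^4 ≤ c·f(n) holds with c = 15/1296 ≈ 0.0116 < 1. So this is Case 3: T(n) = Θ(f(n)) = Θ(n^4).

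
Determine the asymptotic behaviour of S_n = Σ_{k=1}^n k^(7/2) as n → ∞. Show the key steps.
S_n ~ (2/9) · n^(9/2)

Integral comparison: Σ_{k=1}^n k^(7/2) = ∫_0^n x^(7/2) dx + O(n^(7/2)). The integral is n^(1 + 7/2) / (1 + 7/2) = n^((7+2)/2) / ((7+2)/2) = (2/9) · n^(9/2).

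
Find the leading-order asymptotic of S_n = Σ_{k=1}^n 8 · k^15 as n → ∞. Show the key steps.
S_n ~ n^16 / 2

By integral comparison (Euler-Maclaurin), Σ_{k=1}^n 8 · k^15 = 8 · ∫_0^n x^15 dx + O(n^15) = 8 · n^16/16 = n^16 / 2 + O(n^15). (Equivalently, Faulhaber's formula gives the same leading term.)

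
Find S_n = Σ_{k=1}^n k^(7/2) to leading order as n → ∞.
S_n ~ (2/9) · n^(9/2)

Integral comparison: Σ_{k=1}^n k^(7/2) = ∫_0^n x^(7/2) dx + O(n^(7/2)). The integral is n^(1 + 7/2) / (1 + 7/2) = n^((7+2)/2) / ((7+2)/2) = (2/9) · n^(9/2).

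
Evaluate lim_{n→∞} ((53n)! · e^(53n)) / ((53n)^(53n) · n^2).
lim = 0

Stirling: (53n)! ~ sqrt(2π·53n) · (53n/e)^(53n). Hence
  (53n)! · e^(53n) / (53n)^(53n) ~ sqrt(2π·53n).
Dividing by n^2: sqrt(2π·53n) / n^2 = sqrt(2π·53) · n^((1−4)/2), so the expression behaves like sqrt(2π·53) · n^((1−4)/2) → 0.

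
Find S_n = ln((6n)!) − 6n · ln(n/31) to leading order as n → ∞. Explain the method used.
S_n ~ 6n · (ln 186 − 1) + O(ln n)

Stirling: ln((6n)!) = 6n ln(6n) − 6n + O(ln n).
  S_n = 6n ln(6n) − 6n − 6n ln(n/31) + O(ln n)
      = 6n ln(6n) − 6n ln n + 6n ln 31 − 6n + O(ln n)
      = 6n ln 6 + 6n ln 31 − 6n + O(ln n)
      = 6n (ln 186 − 1) + O(ln n).
Numerically ln(186) − 1 ≈ 4.2257.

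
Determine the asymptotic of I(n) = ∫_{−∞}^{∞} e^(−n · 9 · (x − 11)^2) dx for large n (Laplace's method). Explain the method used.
I(n) = sqrt(π/(9n))

Here φ(x) = 9 · (x − 11)^2 has its unique minimum at x* = 11 with φ(x*) = 0 and φ''(x*) = 18. Laplace's method gives
  I(n) ~ e^(−n φ(x*)) · sqrt(2π / (n · φ''(x*))) = sqrt(2π / (18n)) = sqrt(π/(9n)).
This is exact: substituting u = (x − 11)·sqrt(9n) gives I(n) = (1/sqrt(9n)) ∫_{−∞}^{∞} e^(−u^2) du = sqrt(π/(9n)).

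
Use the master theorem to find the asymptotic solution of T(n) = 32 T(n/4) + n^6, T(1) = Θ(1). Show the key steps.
T(n) = Θ(n^6)

log_4 32 ≈ 2.500. f(n) = n^6 dominates n^(log_4 32) since 6 > 2.500, and the regularity condition a·f(n/b) = 32·(n/4)^6 = (32/4096)·n^6 ≤ c·f(n) holds with c = 32/4096 ≈ 0.00781 < 1. So this is Case 3: T(n) = Θ(f(n)) = Θ(n^6).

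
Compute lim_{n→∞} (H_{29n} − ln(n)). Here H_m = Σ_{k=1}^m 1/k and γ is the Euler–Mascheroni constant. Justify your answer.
lim = ln 29 + γ

By Euler-Maclaurin, H_m = ln m + γ + O(1/m). So
  H_{29n} − ln(n) = ln(29n) + γ − ln(n) + O(1/n)
                       = ln(29/1) + γ + O(1/n).
Hence the limit is ln(29/1) + γ.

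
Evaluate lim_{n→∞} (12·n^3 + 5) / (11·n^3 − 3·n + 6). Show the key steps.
lim = 12/11

For large n the leading n^3 terms dominate both numerator and denominator. Dividing top and bottom by n^3, every other term tends to 0, leaving 12/11.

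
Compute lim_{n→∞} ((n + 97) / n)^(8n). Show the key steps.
lim = e^776

Rewrite as (1 + 97/n)^(8n). By the standard limit (1 + x/n)^n → e^x, we have (1 + 97/n)^n → e^97, and raising to the 8th power gives e^776.
More precisely, ln[(1 + 97/n)^(8n)] = 8n · ln(1 + 97/n) = 8n · (97/n + O(1/n^2)) = 776 + O(1/n) → 776.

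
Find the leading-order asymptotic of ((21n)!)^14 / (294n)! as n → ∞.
((21n)!)^14/(294n)! ~ ((2π·21n)^(13/2) / sqrt(14)) · 14^(−14·21n)  →  0

Write N = 21n. Stirling: N! ~ sqrt(2π N)(N/e)^N and (14N)! ~ sqrt(2π·14N)·(14N/e)^(14N).
  (N!)^14/(14N)! ~ (2π N)^(14/2) (N/e)^(14N) / [sqrt(2π·14N) (14N/e)^(14N)]
     = (2π N)^(14/2) / sqrt(2π·14N) · (N/(14N))^(14N)
     = (2π N)^((14−1)/2) / sqrt(14) · 14^(−14N).
Since 14^14 > 1, the factor 14^(−14N) decays exponentially, so the ratio → 0. Substituting N = 21n gives the stated form.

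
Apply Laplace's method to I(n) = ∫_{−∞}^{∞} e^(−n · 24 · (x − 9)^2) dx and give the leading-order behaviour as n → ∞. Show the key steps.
I(n) = sqrt(π/(24n))

Here φ(x) = 24 · (x − 9)^2 has its unique minimum at x* = 9 with φ(x*) = 0 and φ''(x*) = 48. Laplace's method gives
  I(n) ~ e^(−n φ(x*)) · sqrt(2π / (n · φ''(x*))) = sqrt(2π / (48n)) = sqrt(π/(24n)).
This is exact: substituting u = (x − 9)·sqrt(24n) gives I(n) = (1/sqrt(24n)) ∫_{−∞}^{∞} e^(−u^2) du = sqrt(π/(24n)).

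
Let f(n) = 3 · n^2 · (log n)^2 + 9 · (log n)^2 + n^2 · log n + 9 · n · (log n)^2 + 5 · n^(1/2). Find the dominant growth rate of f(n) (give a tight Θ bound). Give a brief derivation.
f(n) ∈ Θ(n^2 · (log n)^2)

Compare the terms by growth order. For large n, n^a · (log n)^b dominates n^a' · (log n)^b' iff a > a', or (a = a' and b > b'). Ranking the 5 terms shows the dominant one is 3 · n^2 · (log n)^2. Hence f(n) ∈ Θ(n^2 · (log n)^2).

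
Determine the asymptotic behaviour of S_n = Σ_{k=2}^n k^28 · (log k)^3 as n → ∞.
S_n ~ n^29 · (log n)^3 / 29

By integral comparison, S_n = ∫_1^n x^28 · (log x)^3 dx + O(n^28 · (log n)^3). For the integral, the leading term of ∫_1^n x^28 (log x)^3 dx is n^29/29 · (log n)^3 (by repeated integration by parts; each step lowers the log-exponent and produces a relatively O(1/log n) correction). Hence S_n ~ n^29 · (log n)^3 / 29.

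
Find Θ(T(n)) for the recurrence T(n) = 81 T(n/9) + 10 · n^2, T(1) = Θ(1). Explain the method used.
T(n) = Θ(n^2 log n)

log_9 81 = 2, and f(n) = 10 · n^2 = Θ(n^(log_9 81)). This is Case 2 of the master theorem: T(n) = Θ(f(n) · log n) = Θ(n^2 log n).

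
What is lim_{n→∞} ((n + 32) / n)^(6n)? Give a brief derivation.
lim = e^192

Rewrite as (1 + 32/n)^(6n). By the standard limit (1 + x/n)^n → e^x, we have (1 + 32/n)^n → e^32, and raising to the 6th power gives e^192.
More precisely, ln[(1 + 32/n)^(6n)] = 6n · ln(1 + 32/n) = 6n · (32/n + O(1/n^2)) = 192 + O(1/n) → 192.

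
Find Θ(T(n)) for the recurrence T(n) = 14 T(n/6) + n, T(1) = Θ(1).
T(n) = Θ(n^(log_6 14))

Master theorem: compare f(n) = n to n^(log_6 14) where log_6 14 ≈ 1.473. Since 1 < log_6 14, we have f(n) = O(n^(log_6 14 − ε)) for some ε > 0 — Case 1. Hence T(n) = Θ(n^(log_6 14)).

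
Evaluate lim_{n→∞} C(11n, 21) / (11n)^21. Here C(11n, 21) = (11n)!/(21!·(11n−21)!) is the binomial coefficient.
lim = 1/21! = 1/51090942171709440000

With N = 11n → ∞: C(N, 21) / N^21 = [N(N−1)…(N−20)] / (21! · N^21) = (1/21!) · 1 · (1 − 1/(11n)) · … · (1 − 20/(11n)). Each factor → 1 as N → ∞, so the limit is 1/21! = 1/51090942171709440000.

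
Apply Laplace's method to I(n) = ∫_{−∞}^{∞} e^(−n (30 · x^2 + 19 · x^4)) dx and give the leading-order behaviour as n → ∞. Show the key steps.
I(n) ~ sqrt(π/(30n))

φ(x) = 30 · x^2 + 19 · x^4 has its unique global minimum at x* = 0 (since φ'(x) = 60x + 76x^3 = 0 only at x = 0 for real x with both coefficients positive, and φ → ∞ as |x| → ∞). At x* = 0, φ(0) = 0 and φ''(0) = 60. Laplace's method then gives
  I(n) ~ sqrt(2π / (n · φ''(0))) · e^(−n φ(0)) = sqrt(2π / (60n)) = sqrt(π/(30n)).
The 19 · x^4 term contributes only at subleading order (an O(1/n) relative correction).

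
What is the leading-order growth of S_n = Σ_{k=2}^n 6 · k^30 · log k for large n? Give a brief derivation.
S_n ~ 6 · n^31 log n / 31 − 6 · n^31 / 961

By integral comparison, S_n = ∫_1^n 6 · x^30 · log x dx + O(n^30 · log n). For the integral, ∫ x^30 log x dx = n^31 log n / 31 − n^31/961 (integration by parts). Hence S_n ~ 6 · n^31 log n / 31 − 6 · n^31 / 961.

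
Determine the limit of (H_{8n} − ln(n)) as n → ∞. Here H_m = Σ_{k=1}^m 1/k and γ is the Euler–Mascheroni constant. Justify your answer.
lim = ln 8 + γ

By Euler-Maclaurin, H_m = ln m + γ + O(1/m). So
  H_{8n} − ln(n) = ln(8n) + γ − ln(n) + O(1/n)
                       = ln(8/1) + γ + O(1/n).
Hence the limit is ln(8/1) + γ.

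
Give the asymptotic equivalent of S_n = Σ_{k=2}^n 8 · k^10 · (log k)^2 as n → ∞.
S_n ~ 8 · n^11 · (log n)^2 / 11

By integral comparison, S_n = ∫_1^n 8 · x^10 · (log x)^2 dx + O(n^10 · (log n)^2). For the integral, the leading term of ∫_1^n x^10 (log x)^2 dx is n^11/11 · (log n)^2 (by repeated integration by parts; each step lowers the log-exponent and produces a relatively O(1/log n) correction). Hence S_n ~ 8 · n^11 · (log n)^2 / 11.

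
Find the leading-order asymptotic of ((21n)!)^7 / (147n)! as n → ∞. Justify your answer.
((21n)!)^7/(147n)! ~ ((2π·21n)^(6/2) / sqrt(7)) · 7^(−7·21n)  →  0

Write N = 21n. Stirling: N! ~ sqrt(2π N)(N/e)^N and (7N)! ~ sqrt(2π·7N)·(7N/e)^(7N).
  (N!)^7/(7N)! ~ (2π N)^(7/2) (N/e)^(7N) / [sqrt(2π·7N) (7N/e)^(7N)]
     = (2π N)^(7/2) / sqrt(2π·7N) · (N/(7N))^(7N)
     = (2π N)^((7−1)/2) / sqrt(7) · 7^(−7N).
Since 7^7 > 1, the factor 7^(−7N) decays exponentially, so the ratio → 0. Substituting N = 21n gives the stated form.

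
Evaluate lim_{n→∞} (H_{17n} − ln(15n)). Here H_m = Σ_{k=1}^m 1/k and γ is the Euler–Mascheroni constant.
lim = ln(17/15) + γ

By Euler-Maclaurin, H_m = ln m + γ + O(1/m). So
  H_{17n} − ln(15n) = ln(17n) + γ − ln(15n) + O(1/n)
                       = ln(17/15) + γ + O(1/n).
Hence the limit is ln(17/15) + γ.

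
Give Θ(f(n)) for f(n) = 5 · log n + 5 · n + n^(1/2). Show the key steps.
f(n) ∈ Θ(n)

Compare the terms by growth order. For large n, n^a · (log n)^b dominates n^a' · (log n)^b' iff a > a', or (a = a' and b > b'). Ranking the 3 terms shows the dominant one is 5 · n. Hence f(n) ∈ Θ(n).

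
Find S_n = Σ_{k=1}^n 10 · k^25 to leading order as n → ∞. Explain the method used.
S_n ~ 5 · n^26 / 13

By integral comparison (Euler-Maclaurin), Σ_{k=1}^n 10 · k^25 = 10 · ∫_0^n x^25 dx + O(n^25) = 10 · n^26/26 = 5 · n^26 / 13 + O(n^25). (Equivalently, Faulhaber's formula gives the same leading term.)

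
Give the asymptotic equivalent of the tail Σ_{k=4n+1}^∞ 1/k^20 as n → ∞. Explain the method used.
Σ_{k>4n} 1/k^20 ~ 1/(19 · (4n)^19)

Compare to the integral: ∫_{4n}^∞ x^(−20) dx = [−x^(−19)/19]_{4n}^∞ = 1/((20−1)·(4n)^19). Euler-Maclaurin then gives
  Σ_{k>4n} 1/k^20 = ∫_{4n}^∞ dx/x^20 − 1/(2·(4n)^20) + O(1/(4n)^21).
(Equivalently this is ζ(20) − Σ_{k≤4n} 1/k^20.)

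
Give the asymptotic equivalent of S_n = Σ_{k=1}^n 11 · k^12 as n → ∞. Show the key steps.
S_n ~ 11 · n^13 / 13

By integral comparison (Euler-Maclaurin), Σ_{k=1}^n 11 · k^12 = 11 · ∫_0^n x^12 dx + O(n^12) = 11 · n^13/13 + O(n^12). (Equivalently, Faulhaber's formula gives the same leading term.)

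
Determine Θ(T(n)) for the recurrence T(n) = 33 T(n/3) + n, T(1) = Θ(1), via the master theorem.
T(n) = Θ(n^(log_3 33))

Master theorem: compare f(n) = n to n^(log_3 33) where log_3 33 ≈ 3.183. Since 1 < log_3 33, we have f(n) = O(n^(log_3 33 − ε)) for some ε > 0 — Case 1. Hence T(n) = Θ(n^(log_3 33)).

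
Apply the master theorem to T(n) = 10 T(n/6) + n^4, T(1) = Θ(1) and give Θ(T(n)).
T(n) = Θ(n^4)

log_6 10 ≈ 1.285. f(n) = n^4 dominates n^(log_6 10) since 4 > 1.285, and the regularity condition a·f(n/b) = 10·(n/6)^4 = (10/1296)·n^4 ≤ c·f(n) holds with c = 10/1296 ≈ 0.00772 < 1. So this is Case 3: T(n) = Θ(f(n)) = Θ(n^4).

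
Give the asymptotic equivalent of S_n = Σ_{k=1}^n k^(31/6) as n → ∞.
S_n ~ (6/37) · n^(37/6)

Integral comparison: Σ_{k=1}^n k^(31/6) = ∫_0^n x^(31/6) dx + O(n^(31/6)). The integral is n^(1 + 31/6) / (1 + 31/6) = n^((31+6)/6) / ((31+6)/6) = (6/37) · n^(37/6).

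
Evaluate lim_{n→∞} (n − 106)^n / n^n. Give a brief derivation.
lim = e^(−106)

Rewrite as (1 − 106/n)^(n). By the standard limit (1 + x/n)^n → e^x, we have (1 − 106/n)^n → e^(−106), and raising to the 1st power gives e^(−106).
More precisely, ln[(1 − 106/n)^(n)] = n · ln(1 − 106/n) = n · (-106/n + O(1/n^2)) = -106 + O(1/n) → -106.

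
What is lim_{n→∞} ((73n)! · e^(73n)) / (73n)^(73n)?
lim = ∞

Stirling: (73n)! ~ sqrt(2π·73n) · (73n/e)^(73n). Hence
  (73n)! · e^(73n) / (73n)^(73n) ~ sqrt(2π·73n) = sqrt(2π·73) · sqrt(n) → ∞.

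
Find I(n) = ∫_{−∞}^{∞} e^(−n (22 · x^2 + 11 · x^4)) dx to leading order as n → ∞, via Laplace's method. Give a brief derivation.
I(n) ~ sqrt(π/(22n))

φ(x) = 22 · x^2 + 11 · x^4 has its unique global minimum at x* = 0 (since φ'(x) = 44x + 44x^3 = 0 only at x = 0 for real x with both coefficients positive, and φ → ∞ as |x| → ∞). At x* = 0, φ(0) = 0 and φ''(0) = 44. Laplace's method then gives
  I(n) ~ sqrt(2π / (n · φ''(0))) · e^(−n φ(0)) = sqrt(2π / (44n)) = sqrt(π/(22n)).
The 11 · x^4 term contributes only at subleading order (an O(1/n) relative correction).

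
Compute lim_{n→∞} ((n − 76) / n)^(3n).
lim = e^(−228)

Rewrite as (1 − 76/n)^(3n). By the standard limit (1 + x/n)^n → e^x, we have (1 − 76/n)^n → e^(−76), and raising to the 3rd power gives e^(−228).
More precisely, ln[(1 − 76/n)^(3n)] = 3n · ln(1 − 76/n) = 3n · (-76/n + O(1/n^2)) = -228 + O(1/n) → -228.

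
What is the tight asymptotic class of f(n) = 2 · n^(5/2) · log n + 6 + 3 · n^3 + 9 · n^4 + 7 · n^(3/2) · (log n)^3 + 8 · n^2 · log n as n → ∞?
f(n) ∈ Θ(n^4)

Compare the terms by growth order. For large n, n^a · (log n)^b dominates n^a' · (log n)^b' iff a > a', or (a = a' and b > b'). Ranking the 6 terms shows the dominant one is 9 · n^4. Hence f(n) ∈ Θ(n^4).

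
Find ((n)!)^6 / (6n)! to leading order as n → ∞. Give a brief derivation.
((n)!)^6/(6n)! ~ ((2π·n)^(5/2) / sqrt(6)) · 6^(−6·n)  →  0

Write N = n. Stirling: N! ~ sqrt(2π N)(N/e)^N and (6N)! ~ sqrt(2π·6N)·(6N/e)^(6N).
  (N!)^6/(6N)! ~ (2π N)^(6/2) (N/e)^(6N) / [sqrt(2π·6N) (6N/e)^(6N)]
     = (2π N)^(6/2) / sqrt(2π·6N) · (N/(6N))^(6N)
     = (2π N)^((6−1)/2) / sqrt(6) · 6^(−6N).
Since 6^6 > 1, the factor 6^(−6N) decays exponentially, so the ratio → 0. Substituting N = n gives the stated form.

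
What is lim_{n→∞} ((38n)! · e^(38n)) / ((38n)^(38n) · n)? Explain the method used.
lim = 0

Stirling: (38n)! ~ sqrt(2π·38n) · (38n/e)^(38n). Hence
  (38n)! · e^(38n) / (38n)^(38n) ~ sqrt(2π·38n).
Dividing by n: sqrt(2π·38n) / n = sqrt(2π·38) · n^((1−2)/2), so the expression behaves like sqrt(2π·38) · n^((1−2)/2) → 0.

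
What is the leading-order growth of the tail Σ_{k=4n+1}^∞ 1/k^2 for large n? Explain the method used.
Σ_{k>4n} 1/k^2 ~ 1/(1 · (4n))

Compare to the integral: ∫_{4n}^∞ x^(−2) dx = [−x^(−1)/1]_{4n}^∞ = 1/((2−1)·(4n)). Euler-Maclaurin then gives
  Σ_{k>4n} 1/k^2 = ∫_{4n}^∞ dx/x^2 − 1/(2·(4n)^2) + O(1/(4n)^3).
(Equivalently this is ζ(2) − Σ_{k≤4n} 1/k^2.)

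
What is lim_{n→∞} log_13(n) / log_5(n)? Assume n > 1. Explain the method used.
lim = ln(5) / ln(13) = log_13(5)

Change of base: log_13(n) = ln n / ln 13 and log_5(n) = ln n / ln 5. The ratio is (ln n / ln 13) · (ln 5 / ln n) = ln 5 / ln 13, a constant independent of n. So the limit is ln 5 / ln 13 = log_13(5).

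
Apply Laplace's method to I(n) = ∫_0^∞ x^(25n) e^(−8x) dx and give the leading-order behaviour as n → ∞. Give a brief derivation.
I(n) ~ (sqrt(2π·25n) / 8) · (25n/(8e))^(25n)

Write the integrand as exp(25n ln x − 8x) and set f(x) = 25n ln x − 8x. Then f'(x) = 25n/x − 8 = 0 at x* = 25n/8, and f''(x*) = −25n/x*^2 = −8^2/(25n). Laplace's method (interior maximum) gives
  I(n) ~ e^(f(x*)) · sqrt(2π / |f''(x*)|)
        = exp(25n ln(25n/8) − 25n) · sqrt(2π · 25n / 8^2)
        = (25n/8)^(25n) e^(−25n) · sqrt(2π·25n) / 8
        = (sqrt(2π·25n) / 8) · (25n/(8e))^(25n).
This matches Γ(25n+1)/8^(25n+1) with Stirling applied to Γ.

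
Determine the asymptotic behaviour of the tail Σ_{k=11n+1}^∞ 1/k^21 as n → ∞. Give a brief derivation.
Σ_{k>11n} 1/k^21 ~ 1/(20 · (11n)^20)

Compare to the integral: ∫_{11n}^∞ x^(−21) dx = [−x^(−20)/20]_{11n}^∞ = 1/((21−1)·(11n)^20). Euler-Maclaurin then gives
  Σ_{k>11n} 1/k^21 = ∫_{11n}^∞ dx/x^21 − 1/(2·(11n)^21) + O(1/(11n)^22).
(Equivalently this is ζ(21) − Σ_{k≤11n} 1/k^21.)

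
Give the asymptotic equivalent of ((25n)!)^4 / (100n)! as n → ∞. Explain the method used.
((25n)!)^4/(100n)! ~ ((2π·25n)^(3/2) / 2) · 4^(−4·25n)  →  0

Write N = 25n. Stirling: N! ~ sqrt(2π N)(N/e)^N and (4N)! ~ sqrt(2π·4N)·(4N/e)^(4N).
  (N!)^4/(4N)! ~ (2π N)^(4/2) (N/e)^(4N) / [sqrt(2π·4N) (4N/e)^(4N)]
     = (2π N)^(4/2) / sqrt(2π·4N) · (N/(4N))^(4N)
     = (2π N)^((4−1)/2) / 2 · 4^(−4N).
Since 4^4 > 1, the factor 4^(−4N) decays exponentially, so the ratio → 0. Substituting N = 25n gives the stated form.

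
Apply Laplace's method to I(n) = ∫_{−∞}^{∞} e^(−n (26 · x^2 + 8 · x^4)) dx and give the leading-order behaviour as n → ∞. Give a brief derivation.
I(n) ~ sqrt(π/(26n))

φ(x) = 26 · x^2 + 8 · x^4 has its unique global minimum at x* = 0 (since φ'(x) = 52x + 32x^3 = 0 only at x = 0 for real x with both coefficients positive, and φ → ∞ as |x| → ∞). At x* = 0, φ(0) = 0 and φ''(0) = 52. Laplace's method then gives
  I(n) ~ sqrt(2π / (n · φ''(0))) · e^(−n φ(0)) = sqrt(2π / (52n)) = sqrt(π/(26n)).
The 8 · x^4 term contributes only at subleading order (an O(1/n) relative correction).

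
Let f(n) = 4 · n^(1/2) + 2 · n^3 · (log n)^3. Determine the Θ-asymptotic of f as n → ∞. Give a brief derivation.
f(n) ∈ Θ(n^3 · (log n)^3)

Compare the terms by growth order. For large n, n^a · (log n)^b dominates n^a' · (log n)^b' iff a > a', or (a = a' and b > b'). Ranking the 2 terms shows the dominant one is 2 · n^3 · (log n)^3. Hence f(n) ∈ Θ(n^3 · (log n)^3).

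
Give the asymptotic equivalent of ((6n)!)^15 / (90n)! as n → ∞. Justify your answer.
((6n)!)^15/(90n)! ~ ((2π·6n)^(14/2) / sqrt(15)) · 15^(−15·6n)  →  0

Write N = 6n. Stirling: N! ~ sqrt(2π N)(N/e)^N and (15N)! ~ sqrt(2π·15N)·(15N/e)^(15N).
  (N!)^15/(15N)! ~ (2π N)^(15/2) (N/e)^(15N) / [sqrt(2π·15N) (15N/e)^(15N)]
     = (2π N)^(15/2) / sqrt(2π·15N) · (N/(15N))^(15N)
     = (2π N)^((15−1)/2) / sqrt(15) · 15^(−15N).
Since 15^15 > 1, the factor 15^(−15N) decays exponentially, so the ratio → 0. Substituting N = 6n gives the stated form.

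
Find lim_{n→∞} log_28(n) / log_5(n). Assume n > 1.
lim = ln(5) / ln(28) = log_28(5)

Change of base: log_28(n) = ln n / ln 28 and log_5(n) = ln n / ln 5. The ratio is (ln n / ln 28) · (ln 5 / ln n) = ln 5 / ln 28, a constant independent of n. So the limit is ln 5 / ln 28 = log_28(5).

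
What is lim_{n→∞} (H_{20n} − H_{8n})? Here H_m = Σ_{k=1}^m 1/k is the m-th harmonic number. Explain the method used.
lim = ln(20/8) = ln(5/2)

Euler-Maclaurin gives H_m = ln m + γ + 1/(2m) + O(1/m^2). The γ and O(1/m) terms cancel in the difference:
  H_{20n} − H_{8n} = ln(20n) − ln(8n) + O(1/n) = ln(20/8) + O(1/n).
Hence the limit is ln(20/8) = ln(5/2).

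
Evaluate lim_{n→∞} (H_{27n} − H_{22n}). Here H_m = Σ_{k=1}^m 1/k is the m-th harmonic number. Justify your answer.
lim = ln(27/22)

Euler-Maclaurin gives H_m = ln m + γ + 1/(2m) + O(1/m^2). The γ and O(1/m) terms cancel in the difference:
  H_{27n} − H_{22n} = ln(27n) − ln(22n) + O(1/n) = ln(27/22) + O(1/n).
Hence the limit is ln(27/22).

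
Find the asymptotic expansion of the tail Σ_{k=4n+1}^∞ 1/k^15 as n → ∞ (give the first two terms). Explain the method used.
Σ_{k>4n} 1/k^15 = 1/(14 · (4n)^14) − 1/(2 · (4n)^15) + O(1/(4n)^16)

Compare to the integral: ∫_{4n}^∞ x^(−15) dx = [−x^(−14)/14]_{4n}^∞ = 1/((15−1)·(4n)^14). The Euler-Maclaurin correction adds −f(4n)/2 = −1/(2·(4n)^15). Euler-Maclaurin then gives
  Σ_{k>4n} 1/k^15 = ∫_{4n}^∞ dx/x^15 − 1/(2·(4n)^15) + O(1/(4n)^16).
(Equivalently this is ζ(15) − Σ_{k≤4n} 1/k^15.)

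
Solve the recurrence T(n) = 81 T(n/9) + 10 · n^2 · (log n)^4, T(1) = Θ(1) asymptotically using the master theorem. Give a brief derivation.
T(n) = Θ(n^2 · (log n)^5)

Here log_9 81 = 2 and f(n) = 10 · n^2 · (log n)^4 = Θ(n^(log_9 81) · (log n)^4). This is the extended Case 2 of the master theorem (f matches the critical exponent up to log factors), giving T(n) = Θ(n^(log_9 81) · (log n)^(4+1)) = Θ(n^2 · (log n)^5).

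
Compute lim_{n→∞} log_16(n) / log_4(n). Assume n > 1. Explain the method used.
lim = ln(4) / ln(16) = log_16(4)

Change of base: log_16(n) = ln n / ln 16 and log_4(n) = ln n / ln 4. The ratio is (ln n / ln 16) · (ln 4 / ln n) = ln 4 / ln 16, a constant independent of n. So the limit is ln 4 / ln 16 = log_16(4).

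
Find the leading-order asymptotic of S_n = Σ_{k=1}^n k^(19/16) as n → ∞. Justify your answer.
S_n ~ (16/35) · n^(35/16)

Integral comparison: Σ_{k=1}^n k^(19/16) = ∫_0^n x^(19/16) dx + O(n^(19/16)). The integral is n^(1 + 19/16) / (1 + 19/16) = n^((19+16)/16) / ((19+16)/16) = (16/35) · n^(35/16).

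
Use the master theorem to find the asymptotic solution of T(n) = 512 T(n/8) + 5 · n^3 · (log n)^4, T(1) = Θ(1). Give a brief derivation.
T(n) = Θ(n^3 · (log n)^5)

Here log_8 512 = 3 and f(n) = 5 · n^3 · (log n)^4 = Θ(n^(log_8 512) · (log n)^4). This is the extended Case 2 of the master theorem (f matches the critical exponent up to log factors), giving T(n) = Θ(n^(log_8 512) · (log n)^(4+1)) = Θ(n^3 · (log n)^5).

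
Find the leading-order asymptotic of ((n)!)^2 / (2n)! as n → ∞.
((n)!)^2/(2n)! ~ ((2π·n)^(1/2) / sqrt(2)) · 2^(−2·n)  →  0

Write N = n. Stirling: N! ~ sqrt(2π N)(N/e)^N and (2N)! ~ sqrt(2π·2N)·(2N/e)^(2N).
  (N!)^2/(2N)! ~ (2π N)^(2/2) (N/e)^(2N) / [sqrt(2π·2N) (2N/e)^(2N)]
     = (2π N)^(2/2) / sqrt(2π·2N) · (N/(2N))^(2N)
     = (2π N)^((2−1)/2) / sqrt(2) · 2^(−2N).
Since 2^2 > 1, the factor 2^(−2N) decays exponentially, so the ratio → 0. Substituting N = n gives the stated form.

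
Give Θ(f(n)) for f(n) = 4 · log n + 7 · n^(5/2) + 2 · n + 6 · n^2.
f(n) ∈ Θ(n^(5/2))

Compare the terms by growth order. For large n, n^a · (log n)^b dominates n^a' · (log n)^b' iff a > a', or (a = a' and b > b'). Ranking the 4 terms shows the dominant one is 7 · n^(5/2). Hence f(n) ∈ Θ(n^(5/2)).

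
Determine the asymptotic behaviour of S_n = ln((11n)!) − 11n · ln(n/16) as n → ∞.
S_n ~ 11n · (ln 176 − 1) + O(ln n)

Stirling: ln((11n)!) = 11n ln(11n) − 11n + O(ln n).
  S_n = 11n ln(11n) − 11n − 11n ln(n/16) + O(ln n)
      = 11n ln(11n) − 11n ln n + 11n ln 16 − 11n + O(ln n)
      = 11n ln 11 + 11n ln 16 − 11n + O(ln n)
      = 11n (ln 176 − 1) + O(ln n).
Numerically ln(176) − 1 ≈ 4.1705.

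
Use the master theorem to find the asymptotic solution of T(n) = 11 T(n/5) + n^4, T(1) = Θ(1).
T(n) = Θ(n^4)

log_5 11 ≈ 1.490. f(n) = n^4 dominates n^(log_5 11) since 4 > 1.490, and the regularity condition a·f(n/b) = 11·(n/5)^4 = (11/625)·n^4 ≤ c·f(n) holds with c = 11/625 ≈ 0.0176 < 1. So this is Case 3: T(n) = Θ(f(n)) = Θ(n^4).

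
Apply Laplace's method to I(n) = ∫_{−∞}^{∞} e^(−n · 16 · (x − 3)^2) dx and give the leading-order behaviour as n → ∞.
I(n) = sqrt(π/(16n))

Here φ(x) = 16 · (x − 3)^2 has its unique minimum at x* = 3 with φ(x*) = 0 and φ''(x*) = 32. Laplace's method gives
  I(n) ~ e^(−n φ(x*)) · sqrt(2π / (n · φ''(x*))) = sqrt(2π / (32n)) = sqrt(π/(16n)).
This is exact: substituting u = (x − 3)·sqrt(16n) gives I(n) = (1/sqrt(16n)) ∫_{−∞}^{∞} e^(−u^2) du = sqrt(π/(16n)).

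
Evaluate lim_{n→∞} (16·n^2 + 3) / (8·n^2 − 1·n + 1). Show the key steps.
lim = 16/8 = 2

For large n the leading n^2 terms dominate both numerator and denominator. Dividing top and bottom by n^2, every other term tends to 0, leaving 16/8 = 2.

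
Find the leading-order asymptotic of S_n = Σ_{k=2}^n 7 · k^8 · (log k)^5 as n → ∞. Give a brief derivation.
S_n ~ 7 · n^9 · (log n)^5 / 9

By integral comparison, S_n = ∫_1^n 7 · x^8 · (log x)^5 dx + O(n^8 · (log n)^5). For the integral, the leading term of ∫_1^n x^8 (log x)^5 dx is n^9/9 · (log n)^5 (by repeated integration by parts; each step lowers the log-exponent and produces a relatively O(1/log n) correction). Hence S_n ~ 7 · n^9 · (log n)^5 / 9.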